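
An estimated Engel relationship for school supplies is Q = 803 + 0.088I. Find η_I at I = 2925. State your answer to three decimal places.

0.243

At I = 2925: Q = 1060.400.
dQ/dI = 0.088.
η = (dQ/dI)·(I/Q) = 0.088 × (2925/1060.400) = 0.243.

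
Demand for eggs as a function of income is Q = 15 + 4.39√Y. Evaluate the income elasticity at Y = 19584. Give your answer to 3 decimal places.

0.488

At Y = 19584: Q = 629.349.
dQ/dY = 4.39/(2√Y) = 0.015685 at this income.
η = (dQ/dY)·(Y/Q) = 0.015685 × (19584/629.349) = 0.488.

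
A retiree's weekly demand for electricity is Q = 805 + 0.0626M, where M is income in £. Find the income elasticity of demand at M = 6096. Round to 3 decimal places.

At M = 6096: Q = 1186.610.
dQ/dM = 0.0626.
η = (dQ/dM)·(M/Q) = 0.0626 × (6096/1186.610) = 0.322.

0.322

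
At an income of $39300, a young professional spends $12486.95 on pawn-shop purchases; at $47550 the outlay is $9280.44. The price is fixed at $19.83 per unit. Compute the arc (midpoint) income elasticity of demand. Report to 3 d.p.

-1.551

With a constant price, Q₁ = 12486.95/19.83 = 629.700 and Q₂ = 9280.44/19.83 = 468.000 (equivalently, work directly with expenditure since P cancels).
Midpoint %ΔQ = (9280.44 − 12486.95)/10883.70 = -0.29462; midpoint %ΔI = (47550 − 39300)/43425 = 0.18998.
η = -0.29462 / 0.18998 = -1.551.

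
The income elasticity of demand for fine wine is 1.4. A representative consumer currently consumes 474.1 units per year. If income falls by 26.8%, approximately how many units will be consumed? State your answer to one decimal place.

%ΔQ ≈ η × %ΔI = 1.4 × (-26.8%) = -37.52%.
New Q ≈ 474.1 × (1 − 0.3752) = 296.2.

296.2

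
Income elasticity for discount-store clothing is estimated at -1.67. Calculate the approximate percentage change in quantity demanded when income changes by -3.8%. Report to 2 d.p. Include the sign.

%ΔQ ≈ η × %ΔI = -1.67 × (-3.8%) = 6.35%.

6.35%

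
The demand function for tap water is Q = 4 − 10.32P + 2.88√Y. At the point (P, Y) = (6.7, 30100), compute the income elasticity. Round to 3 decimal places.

At P = 6.7, Y = 30100: Q = 434.517.
Holding P constant, ∂Q/∂Y = 2.88/(2√Y) = 0.00830002.
η_Y = (∂Q/∂Y)·(Y/Q) = 0.00830002 × (30100/434.517) = 0.575.

0.575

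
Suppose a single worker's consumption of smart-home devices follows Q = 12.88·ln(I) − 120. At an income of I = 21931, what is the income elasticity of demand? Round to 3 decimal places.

1.473

At I = 21931: Q = 8.744.
dQ/dI = 12.88/I = 0.000587297 at this income.
η = (dQ/dI)·(I/Q) = 0.000587297 × (21931/8.744) = 1.473.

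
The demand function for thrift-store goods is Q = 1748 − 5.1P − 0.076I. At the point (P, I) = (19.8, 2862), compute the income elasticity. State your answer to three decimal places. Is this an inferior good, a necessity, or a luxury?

At P = 19.8, I = 2862: Q = 1429.508.
Holding P constant, ∂Q/∂I = −0.076.
η_I = (∂Q/∂I)·(I/Q) = -0.076 × (2862/1429.508) = -0.152.
Since η < 0, this is an inferior good.

-0.152 (inferior good)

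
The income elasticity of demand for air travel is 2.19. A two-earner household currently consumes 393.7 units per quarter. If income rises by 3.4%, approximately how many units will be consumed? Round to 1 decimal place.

423.0

%ΔQ ≈ η × %ΔI = 2.19 × 3.4% = 7.446%.
New Q ≈ 393.7 × (1 + 0.07446) = 423.0.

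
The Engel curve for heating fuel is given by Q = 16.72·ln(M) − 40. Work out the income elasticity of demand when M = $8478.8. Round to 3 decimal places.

0.150

At M = 8478.8: Q = 111.238.
dQ/dM = 16.72/M = 0.00197198 at this income.
η = (dQ/dM)·(M/Q) = 0.00197198 × (8478.8/111.238) = 0.150.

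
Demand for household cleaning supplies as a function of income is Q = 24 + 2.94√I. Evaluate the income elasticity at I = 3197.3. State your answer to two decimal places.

At I = 3197.3: Q = 190.241.
dQ/dI = 2.94/(2√I) = 0.0259971 at this income.
η = (dQ/dI)·(I/Q) = 0.0259971 × (3197.3/190.241) = 0.44.

0.44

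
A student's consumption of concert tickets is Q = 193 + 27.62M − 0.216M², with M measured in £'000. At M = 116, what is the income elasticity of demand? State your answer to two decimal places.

At M = 116: Q = 490.4240.
dQ/dM = 27.62 − 0.432M = -22.49200.
η = (dQ/dM)·(M/Q) = -22.49200 × (116/490.4240) = -5.32.

-5.32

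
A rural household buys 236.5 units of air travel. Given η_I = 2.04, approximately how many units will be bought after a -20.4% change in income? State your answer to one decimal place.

138.1

%ΔQ ≈ η × %ΔI = 2.04 × (-20.4%) = -41.616%.
New Q ≈ 236.5 × (1 − 0.41616) = 138.1.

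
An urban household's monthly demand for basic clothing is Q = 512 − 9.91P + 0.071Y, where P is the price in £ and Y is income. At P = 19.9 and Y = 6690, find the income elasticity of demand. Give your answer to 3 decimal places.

0.601

At P = 19.9, Y = 6690: Q = 789.781.
Holding P constant, ∂Q/∂Y = 0.071.
η_Y = (∂Q/∂Y)·(Y/Q) = 0.071 × (6690/789.781) = 0.601.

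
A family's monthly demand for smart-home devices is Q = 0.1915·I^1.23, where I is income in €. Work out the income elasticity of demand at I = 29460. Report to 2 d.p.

For Q = A·I^β the income elasticity is constant and equal to β.
Here β = 1.23, so η = 1.23.

1.23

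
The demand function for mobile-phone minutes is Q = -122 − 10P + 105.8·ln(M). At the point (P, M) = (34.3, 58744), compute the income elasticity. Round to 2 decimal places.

0.15

At P = 34.3, M = 58744: Q = 696.784.
Holding P constant, ∂Q/∂M = 105.8/M = 0.00180103.
η_M = (∂Q/∂M)·(M/Q) = 0.00180103 × (58744/696.784) = 0.15.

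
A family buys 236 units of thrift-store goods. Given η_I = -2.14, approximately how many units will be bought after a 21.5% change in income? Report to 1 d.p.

%ΔQ ≈ η × %ΔI = -2.14 × 21.5% = -46.01%.
New Q ≈ 236 × (1 − 0.4601) = 127.4.

127.4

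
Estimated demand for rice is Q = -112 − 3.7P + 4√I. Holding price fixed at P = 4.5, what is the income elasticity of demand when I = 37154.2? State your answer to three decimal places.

0.600

At P = 4.5, I = 37154.2: Q = 642.367.
Holding P constant, ∂Q/∂I = 4/(2√I) = 0.0103759.
η_I = (∂Q/∂I)·(I/Q) = 0.0103759 × (37154.2/642.367) = 0.600.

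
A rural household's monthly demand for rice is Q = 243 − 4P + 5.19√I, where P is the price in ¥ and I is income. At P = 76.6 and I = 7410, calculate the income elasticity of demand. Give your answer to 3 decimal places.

0.583

At P = 76.6, I = 7410: Q = 383.362.
Holding P constant, ∂Q/∂I = 5.19/(2√I) = 0.0301459.
η_I = (∂Q/∂I)·(I/Q) = 0.0301459 × (7410/383.362) = 0.583.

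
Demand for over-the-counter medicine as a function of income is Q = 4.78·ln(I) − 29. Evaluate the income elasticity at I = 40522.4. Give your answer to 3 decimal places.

0.220

At I = 40522.4: Q = 21.714.
dQ/dI = 4.78/I = 0.000117959 at this income.
η = (dQ/dI)·(I/Q) = 0.000117959 × (40522.4/21.714) = 0.220.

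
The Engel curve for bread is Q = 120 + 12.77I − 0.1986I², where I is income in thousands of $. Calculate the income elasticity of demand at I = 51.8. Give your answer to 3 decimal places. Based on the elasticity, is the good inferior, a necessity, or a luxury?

At I = 51.8: Q = 248.5945.
dQ/dI = 12.77 − 0.3972I = -7.80496.
η = (dQ/dI)·(I/Q) = -7.80496 × (51.8/248.5945) = -1.626.
η < 0 ⇒ inferior good.

-1.626 (inferior good)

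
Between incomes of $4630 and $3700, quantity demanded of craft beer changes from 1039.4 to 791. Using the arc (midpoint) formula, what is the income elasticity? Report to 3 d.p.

1.216

ΔQ = 791 − 1039.4 = -248.4; midpoint Q̄ = (1039.4 + 791)/2 = 915.2.
ΔI = 3700 − 4630 = -930; midpoint Ī = (4630 + 3700)/2 = 4165.
η = (ΔQ/Q̄) ÷ (ΔI/Ī) = (-248.4/915.2) ÷ (-930/4165) = 1.216.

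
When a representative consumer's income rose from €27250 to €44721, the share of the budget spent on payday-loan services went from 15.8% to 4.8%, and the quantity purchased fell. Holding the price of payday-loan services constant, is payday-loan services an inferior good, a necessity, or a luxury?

inferior good

Quantity demanded falls as income rises, so η < 0.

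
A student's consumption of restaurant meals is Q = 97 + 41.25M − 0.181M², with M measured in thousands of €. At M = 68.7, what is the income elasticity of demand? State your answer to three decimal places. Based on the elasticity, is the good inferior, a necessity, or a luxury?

At M = 68.7: Q = 2076.6111.
dQ/dM = 41.25 − 0.362M = 16.38060.
η = (dQ/dM)·(M/Q) = 16.38060 × (68.7/2076.6111) = 0.542.
0 < η < 1 ⇒ necessity.

0.542 (necessity)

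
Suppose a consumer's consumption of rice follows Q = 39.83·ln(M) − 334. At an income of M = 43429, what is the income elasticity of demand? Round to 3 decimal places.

At M = 43429: Q = 91.340.
dQ/dM = 39.83/M = 0.000917129 at this income.
η = (dQ/dM)·(M/Q) = 0.000917129 × (43429/91.340) = 0.436.

0.436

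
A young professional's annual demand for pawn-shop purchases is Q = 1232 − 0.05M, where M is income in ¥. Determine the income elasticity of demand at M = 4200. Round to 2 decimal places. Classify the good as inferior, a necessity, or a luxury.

At M = 4200: Q = 1022.000.
dQ/dM = −0.05.
η = (dQ/dM)·(M/Q) = -0.05 × (4200/1022.000) = -0.21.
Since η < 0, the good is an inferior good.

-0.21 (inferior good)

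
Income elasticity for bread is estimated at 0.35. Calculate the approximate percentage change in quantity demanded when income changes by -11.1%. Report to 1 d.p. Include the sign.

%ΔQ ≈ η × %ΔI = 0.35 × (-11.1%) = -3.9%.

-3.9%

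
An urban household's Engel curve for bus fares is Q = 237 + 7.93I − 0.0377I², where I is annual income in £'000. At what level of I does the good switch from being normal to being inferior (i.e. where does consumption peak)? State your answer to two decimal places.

105.17

dQ/dI = 7.93 − 0.0754I.
The good is inferior where dQ/dI < 0. Setting dQ/dI = 0 gives I = 7.93 / 0.0754 = 105.17.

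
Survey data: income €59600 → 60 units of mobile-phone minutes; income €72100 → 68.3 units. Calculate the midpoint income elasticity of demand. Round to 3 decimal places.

ΔQ = 68.3 − 60 = 8.3; midpoint Q̄ = (60 + 68.3)/2 = 64.15.
ΔI = 72100 − 59600 = 12500; midpoint Ī = (59600 + 72100)/2 = 65850.
η = (ΔQ/Q̄) ÷ (ΔI/Ī) = (8.3/64.15) ÷ (12500/65850) = 0.682.

0.682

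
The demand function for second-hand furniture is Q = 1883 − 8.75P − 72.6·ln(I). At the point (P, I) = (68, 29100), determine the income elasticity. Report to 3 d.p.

-0.134

At P = 68, I = 29100: Q = 541.781.
Holding P constant, ∂Q/∂I = -72.6/I = -0.00249485.
η_I = (∂Q/∂I)·(I/Q) = -0.00249485 × (29100/541.781) = -0.134.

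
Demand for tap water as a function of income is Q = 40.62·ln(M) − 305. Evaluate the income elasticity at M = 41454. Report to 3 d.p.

0.320

At M = 41454: Q = 126.886.
dQ/dM = 40.62/M = 0.000979881 at this income.
η = (dQ/dM)·(M/Q) = 0.000979881 × (41454/126.886) = 0.320.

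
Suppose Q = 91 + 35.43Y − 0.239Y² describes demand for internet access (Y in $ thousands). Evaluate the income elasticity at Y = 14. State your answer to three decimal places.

0.745

At Y = 14: Q = 540.1760.
dQ/dY = 35.43 − 0.478Y = 28.73800.
η = (dQ/dY)·(Y/Q) = 28.73800 × (14/540.1760) = 0.745.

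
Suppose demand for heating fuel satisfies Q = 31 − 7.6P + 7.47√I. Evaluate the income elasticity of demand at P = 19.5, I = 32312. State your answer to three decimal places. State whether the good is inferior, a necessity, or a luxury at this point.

At P = 19.5, I = 32312: Q = 1225.573.
Holding P constant, ∂Q/∂I = 7.47/(2√I) = 0.0207782.
η_I = (∂Q/∂I)·(I/Q) = 0.0207782 × (32312/1225.573) = 0.548.
Since 0 < η < 1, this is a necessity.

0.548 (necessity)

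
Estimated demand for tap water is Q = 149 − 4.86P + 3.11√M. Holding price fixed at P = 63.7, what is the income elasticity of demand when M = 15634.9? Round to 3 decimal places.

0.852

At P = 63.7, M = 15634.9: Q = 228.291.
Holding P constant, ∂Q/∂M = 3.11/(2√M) = 0.0124361.
η_M = (∂Q/∂M)·(M/Q) = 0.0124361 × (15634.9/228.291) = 0.852.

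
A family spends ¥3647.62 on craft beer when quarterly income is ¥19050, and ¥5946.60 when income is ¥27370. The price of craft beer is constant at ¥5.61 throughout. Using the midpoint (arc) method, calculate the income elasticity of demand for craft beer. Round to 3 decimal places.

With a constant price, Q₁ = 3647.62/5.61 = 650.200 and Q₂ = 5946.60/5.61 = 1060.000 (equivalently, work directly with expenditure since P cancels).
Midpoint %ΔQ = (5946.60 − 3647.62)/4797.11 = 0.47924; midpoint %ΔI = (27370 − 19050)/23210 = 0.35847.
η = 0.47924 / 0.35847 = 1.337.

1.337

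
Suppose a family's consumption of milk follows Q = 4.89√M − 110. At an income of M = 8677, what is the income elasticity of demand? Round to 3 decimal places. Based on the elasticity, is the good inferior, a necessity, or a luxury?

0.659 (necessity)

At M = 8677: Q = 345.506.
dQ/dM = 4.89/(2√M) = 0.0262479 at this income.
η = (dQ/dM)·(M/Q) = 0.0262479 × (8677/345.506) = 0.659.
Since 0 < η < 1, the good is a necessity.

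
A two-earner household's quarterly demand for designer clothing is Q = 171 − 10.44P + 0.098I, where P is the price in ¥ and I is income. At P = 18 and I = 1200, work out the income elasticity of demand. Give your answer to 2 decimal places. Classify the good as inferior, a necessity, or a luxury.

1.17 (luxury)

At P = 18, I = 1200: Q = 100.680.
Holding P constant, ∂Q/∂I = 0.098.
η_I = (∂Q/∂I)·(I/Q) = 0.098 × (1200/100.680) = 1.17.
Since η > 1, this is a luxury.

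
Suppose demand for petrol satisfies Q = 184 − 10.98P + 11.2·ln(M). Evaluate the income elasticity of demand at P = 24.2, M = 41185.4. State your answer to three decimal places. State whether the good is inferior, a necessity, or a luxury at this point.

At P = 24.2, M = 41185.4: Q = 37.293.
Holding P constant, ∂Q/∂M = 11.2/M = 0.000271941.
η_M = (∂Q/∂M)·(M/Q) = 0.000271941 × (41185.4/37.293) = 0.300.
Since 0 < η < 1, this is a necessity.

0.300 (necessity)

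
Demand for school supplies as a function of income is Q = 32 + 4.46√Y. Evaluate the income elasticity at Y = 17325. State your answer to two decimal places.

0.47

At Y = 17325: Q = 619.045.
dQ/dY = 4.46/(2√Y) = 0.0169421 at this income.
η = (dQ/dY)·(Y/Q) = 0.0169421 × (17325/619.045) = 0.47.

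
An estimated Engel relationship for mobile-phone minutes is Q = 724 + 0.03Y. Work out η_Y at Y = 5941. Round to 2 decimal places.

0.20

At Y = 5941: Q = 902.230.
dQ/dY = 0.03.
η = (dQ/dY)·(Y/Q) = 0.03 × (5941/902.230) = 0.20.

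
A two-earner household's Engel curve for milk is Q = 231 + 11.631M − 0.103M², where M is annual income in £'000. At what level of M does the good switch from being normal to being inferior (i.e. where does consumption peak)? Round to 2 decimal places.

56.46

dQ/dM = 11.631 − 0.206M.
The good is inferior where dQ/dM < 0. Setting dQ/dM = 0 gives M = 11.631 / 0.206 = 56.46.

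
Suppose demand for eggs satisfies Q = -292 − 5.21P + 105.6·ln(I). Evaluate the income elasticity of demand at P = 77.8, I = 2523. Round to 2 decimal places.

At P = 77.8, I = 2523: Q = 129.848.
Holding P constant, ∂Q/∂I = 105.6/I = 0.0418549.
η_I = (∂Q/∂I)·(I/Q) = 0.0418549 × (2523/129.848) = 0.81.

0.81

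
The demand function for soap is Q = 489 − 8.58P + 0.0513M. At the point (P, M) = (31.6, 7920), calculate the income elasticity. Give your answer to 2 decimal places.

At P = 31.6, M = 7920: Q = 624.168.
Holding P constant, ∂Q/∂M = 0.0513.
η_M = (∂Q/∂M)·(M/Q) = 0.0513 × (7920/624.168) = 0.65.

0.65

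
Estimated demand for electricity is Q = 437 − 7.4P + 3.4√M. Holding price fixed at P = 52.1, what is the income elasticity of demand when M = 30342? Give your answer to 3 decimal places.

At P = 52.1, M = 30342: Q = 643.704.
Holding P constant, ∂Q/∂M = 3.4/(2√M) = 0.00975948.
η_M = (∂Q/∂M)·(M/Q) = 0.00975948 × (30342/643.704) = 0.460.

0.460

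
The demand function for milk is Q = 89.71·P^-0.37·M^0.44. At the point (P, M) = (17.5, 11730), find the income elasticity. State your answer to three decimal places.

For a multiplicative demand Q = A·P^α·M^β, the income elasticity is β everywhere.
Here β = 0.44, so η = 0.440.

0.440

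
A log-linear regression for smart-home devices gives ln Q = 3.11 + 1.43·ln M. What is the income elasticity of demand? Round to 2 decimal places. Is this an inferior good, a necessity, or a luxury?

1.43 (luxury)

In a log-linear demand, the coefficient on ln M is the income elasticity.
So η = 1.43.
η > 1 ⇒ luxury.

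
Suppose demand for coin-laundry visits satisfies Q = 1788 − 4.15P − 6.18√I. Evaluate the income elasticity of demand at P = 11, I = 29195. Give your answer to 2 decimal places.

-0.77

At P = 11, I = 29195: Q = 686.402.
Holding P constant, ∂Q/∂I = -6.18/(2√I) = -0.0180844.
η_I = (∂Q/∂I)·(I/Q) = -0.0180844 × (29195/686.402) = -0.77.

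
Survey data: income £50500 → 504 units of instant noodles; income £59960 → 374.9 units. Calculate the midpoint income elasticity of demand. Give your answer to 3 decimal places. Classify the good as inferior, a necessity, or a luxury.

-1.715 (inferior good)

ΔQ = 374.9 − 504 = -129.1; midpoint Q̄ = (504 + 374.9)/2 = 439.45.
ΔI = 59960 − 50500 = 9460; midpoint Ī = (50500 + 59960)/2 = 55230.
η = (ΔQ/Q̄) ÷ (ΔI/Ī) = (-129.1/439.45) ÷ (9460/55230) = -1.715.
η < 0 ⇒ inferior good.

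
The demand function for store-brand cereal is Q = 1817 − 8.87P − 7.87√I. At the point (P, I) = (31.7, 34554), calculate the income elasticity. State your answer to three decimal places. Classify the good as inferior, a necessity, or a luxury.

-10.035 (inferior good)

At P = 31.7, I = 34554: Q = 72.890.
Holding P constant, ∂Q/∂I = -7.87/(2√I) = -0.0211688.
η_I = (∂Q/∂I)·(I/Q) = -0.0211688 × (34554/72.890) = -10.035.
Since η < 0, this is an inferior good.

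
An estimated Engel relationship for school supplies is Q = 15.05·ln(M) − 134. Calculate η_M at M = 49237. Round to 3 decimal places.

At M = 49237: Q = 28.606.
dQ/dM = 15.05/M = 0.000305664 at this income.
η = (dQ/dM)·(M/Q) = 0.000305664 × (49237/28.606) = 0.526.

0.526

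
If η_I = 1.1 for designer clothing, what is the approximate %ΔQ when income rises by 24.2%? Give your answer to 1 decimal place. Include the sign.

%ΔQ ≈ η × %ΔI = 1.1 × 24.2% = 26.6%.

26.6%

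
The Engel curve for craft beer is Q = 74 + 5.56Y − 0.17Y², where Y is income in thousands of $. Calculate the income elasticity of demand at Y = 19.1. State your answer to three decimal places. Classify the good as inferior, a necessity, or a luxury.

At Y = 19.1: Q = 118.1783.
dQ/dY = 5.56 − 0.34Y = -0.93400.
η = (dQ/dY)·(Y/Q) = -0.93400 × (19.1/118.1783) = -0.151.
η < 0 ⇒ inferior good.

-0.151 (inferior good)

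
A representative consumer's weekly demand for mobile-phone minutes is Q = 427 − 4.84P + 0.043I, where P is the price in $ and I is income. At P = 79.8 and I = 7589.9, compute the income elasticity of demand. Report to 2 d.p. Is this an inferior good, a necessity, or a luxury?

At P = 79.8, I = 7589.9: Q = 367.134.
Holding P constant, ∂Q/∂I = 0.043.
η_I = (∂Q/∂I)·(I/Q) = 0.043 × (7589.9/367.134) = 0.89.
Since 0 < η < 1, this is a necessity.

0.89 (necessity)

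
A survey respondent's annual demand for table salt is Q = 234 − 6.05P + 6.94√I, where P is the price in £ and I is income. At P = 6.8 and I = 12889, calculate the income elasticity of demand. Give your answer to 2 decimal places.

At P = 6.8, I = 12889: Q = 980.756.
Holding P constant, ∂Q/∂I = 6.94/(2√I) = 0.0305647.
η_I = (∂Q/∂I)·(I/Q) = 0.0305647 × (12889/980.756) = 0.40.

0.40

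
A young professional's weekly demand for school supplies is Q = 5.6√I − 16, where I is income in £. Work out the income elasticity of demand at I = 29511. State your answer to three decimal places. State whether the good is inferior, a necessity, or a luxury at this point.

At I = 29511: Q = 946.011.
dQ/dI = 5.6/(2√I) = 0.0162992 at this income.
η = (dQ/dI)·(I/Q) = 0.0162992 × (29511/946.011) = 0.508.
Since 0 < η < 1, the good is a necessity.

0.508 (necessity)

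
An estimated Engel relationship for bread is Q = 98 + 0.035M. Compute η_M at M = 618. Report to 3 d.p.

0.181

At M = 618: Q = 119.630.
dQ/dM = 0.035.
η = (dQ/dM)·(M/Q) = 0.035 × (618/119.630) = 0.181.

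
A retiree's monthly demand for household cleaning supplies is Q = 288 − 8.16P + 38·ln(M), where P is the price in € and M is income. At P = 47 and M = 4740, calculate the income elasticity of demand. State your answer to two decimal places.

0.17

At P = 47, M = 4740: Q = 226.104.
Holding P constant, ∂Q/∂M = 38/M = 0.00801688.
η_M = (∂Q/∂M)·(M/Q) = 0.00801688 × (4740/226.104) = 0.17.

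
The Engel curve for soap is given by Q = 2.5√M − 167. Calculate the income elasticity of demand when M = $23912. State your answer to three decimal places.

0.880

At M = 23912: Q = 219.588.
dQ/dM = 2.5/(2√M) = 0.00808355 at this income.
η = (dQ/dM)·(M/Q) = 0.00808355 × (23912/219.588) = 0.880.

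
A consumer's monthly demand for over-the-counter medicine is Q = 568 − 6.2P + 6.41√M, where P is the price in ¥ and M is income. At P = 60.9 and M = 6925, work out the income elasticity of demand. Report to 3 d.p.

At P = 60.9, M = 6925: Q = 723.838.
Holding P constant, ∂Q/∂M = 6.41/(2√M) = 0.038514.
η_M = (∂Q/∂M)·(M/Q) = 0.038514 × (6925/723.838) = 0.368.

0.368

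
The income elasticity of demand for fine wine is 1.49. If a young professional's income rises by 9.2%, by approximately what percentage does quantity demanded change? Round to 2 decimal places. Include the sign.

13.71%

%ΔQ ≈ η × %ΔI = 1.49 × 9.2% = 13.71%.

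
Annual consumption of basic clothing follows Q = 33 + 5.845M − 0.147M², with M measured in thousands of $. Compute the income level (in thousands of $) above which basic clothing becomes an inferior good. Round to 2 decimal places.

19.88

dQ/dM = 5.845 − 0.294M.
The good is inferior where dQ/dM < 0. Setting dQ/dM = 0 gives M = 5.845 / 0.294 = 19.88.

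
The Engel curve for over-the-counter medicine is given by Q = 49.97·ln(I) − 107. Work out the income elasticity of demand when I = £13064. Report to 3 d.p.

At I = 13064: Q = 366.596.
dQ/dI = 49.97/I = 0.00382502 at this income.
η = (dQ/dI)·(I/Q) = 0.00382502 × (13064/366.596) = 0.136.

0.136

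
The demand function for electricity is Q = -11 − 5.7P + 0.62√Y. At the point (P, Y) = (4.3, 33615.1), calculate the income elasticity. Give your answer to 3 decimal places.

At P = 4.3, Y = 33615.1: Q = 78.163.
Holding P constant, ∂Q/∂Y = 0.62/(2√Y) = 0.00169081.
η_Y = (∂Q/∂Y)·(Y/Q) = 0.00169081 × (33615.1/78.163) = 0.727.

0.727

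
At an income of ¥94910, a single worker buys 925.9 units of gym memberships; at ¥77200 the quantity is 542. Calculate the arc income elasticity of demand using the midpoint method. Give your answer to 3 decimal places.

ΔQ = 542 − 925.9 = -383.9; midpoint Q̄ = (925.9 + 542)/2 = 733.95.
ΔI = 77200 − 94910 = -17710; midpoint Ī = (94910 + 77200)/2 = 86055.
η = (ΔQ/Q̄) ÷ (ΔI/Ī) = (-383.9/733.95) ÷ (-17710/86055) = 2.542.

2.542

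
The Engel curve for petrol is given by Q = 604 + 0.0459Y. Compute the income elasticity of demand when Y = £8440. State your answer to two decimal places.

0.39

At Y = 8440: Q = 991.396.
dQ/dY = 0.0459.
η = (dQ/dY)·(Y/Q) = 0.0459 × (8440/991.396) = 0.39.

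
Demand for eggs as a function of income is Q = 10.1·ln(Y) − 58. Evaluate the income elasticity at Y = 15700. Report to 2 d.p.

0.26

At Y = 15700: Q = 39.580.
dQ/dY = 10.1/Y = 0.000643312 at this income.
η = (dQ/dY)·(Y/Q) = 0.000643312 × (15700/39.580) = 0.26.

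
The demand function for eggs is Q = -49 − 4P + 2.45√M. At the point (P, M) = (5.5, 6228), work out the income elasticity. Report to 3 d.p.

At P = 5.5, M = 6228: Q = 122.348.
Holding P constant, ∂Q/∂M = 2.45/(2√M) = 0.0155225.
η_M = (∂Q/∂M)·(M/Q) = 0.0155225 × (6228/122.348) = 0.790.

0.790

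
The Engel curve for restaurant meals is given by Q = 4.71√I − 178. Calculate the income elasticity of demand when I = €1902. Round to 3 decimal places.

3.747

At I = 1902: Q = 27.412.
dQ/dI = 4.71/(2√I) = 0.053999 at this income.
η = (dQ/dI)·(I/Q) = 0.053999 × (1902/27.412) = 3.747.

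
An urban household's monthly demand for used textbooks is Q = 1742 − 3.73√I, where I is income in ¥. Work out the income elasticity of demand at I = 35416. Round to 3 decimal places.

-0.337

At I = 35416: Q = 1040.046.
dQ/dI = -3.73/(2√I) = -0.00991012 at this income.
η = (dQ/dI)·(I/Q) = -0.00991012 × (35416/1040.046) = -0.337.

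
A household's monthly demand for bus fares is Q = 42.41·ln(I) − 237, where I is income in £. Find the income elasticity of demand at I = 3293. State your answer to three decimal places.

0.398

At I = 3293: Q = 106.502.
dQ/dI = 42.41/I = 0.0128788 at this income.
η = (dQ/dI)·(I/Q) = 0.0128788 × (3293/106.502) = 0.398.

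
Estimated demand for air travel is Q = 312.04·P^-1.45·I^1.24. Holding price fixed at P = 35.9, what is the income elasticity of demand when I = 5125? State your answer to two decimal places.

For a multiplicative demand Q = A·P^α·I^β, the income elasticity is β everywhere.
Here β = 1.24, so η = 1.24.

1.24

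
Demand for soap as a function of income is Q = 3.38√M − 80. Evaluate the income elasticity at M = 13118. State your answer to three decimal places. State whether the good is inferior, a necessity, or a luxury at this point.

At M = 13118: Q = 307.124.
dQ/dM = 3.38/(2√M) = 0.0147555 at this income.
η = (dQ/dM)·(M/Q) = 0.0147555 × (13118/307.124) = 0.630.
Since 0 < η < 1, the good is a necessity.

0.630 (necessity)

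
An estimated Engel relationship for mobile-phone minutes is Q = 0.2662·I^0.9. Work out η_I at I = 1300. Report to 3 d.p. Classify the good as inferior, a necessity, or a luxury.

0.900 (necessity)

For Q = A·I^β the income elasticity is constant and equal to β.
Here β = 0.9, so η = 0.900.
Since 0 < η < 1, the good is a necessity.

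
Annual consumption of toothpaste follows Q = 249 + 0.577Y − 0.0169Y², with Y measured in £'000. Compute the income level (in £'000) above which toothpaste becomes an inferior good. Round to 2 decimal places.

17.07

dQ/dY = 0.577 − 0.0338Y.
The good is inferior where dQ/dY < 0. Setting dQ/dY = 0 gives Y = 0.577 / 0.0338 = 17.07.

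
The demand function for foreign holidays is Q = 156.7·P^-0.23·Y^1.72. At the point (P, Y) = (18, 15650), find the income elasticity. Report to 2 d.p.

For a multiplicative demand Q = A·P^α·Y^β, the income elasticity is β everywhere.
Here β = 1.72, so η = 1.72.

1.72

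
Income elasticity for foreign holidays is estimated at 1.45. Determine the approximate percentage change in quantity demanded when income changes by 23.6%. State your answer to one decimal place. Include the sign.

%ΔQ ≈ η × %ΔI = 1.45 × 23.6% = 34.2%.

34.2%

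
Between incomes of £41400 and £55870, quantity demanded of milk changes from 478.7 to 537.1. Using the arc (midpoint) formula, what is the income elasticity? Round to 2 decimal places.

ΔQ = 537.1 − 478.7 = 58.4; midpoint Q̄ = (478.7 + 537.1)/2 = 507.9.
ΔI = 55870 − 41400 = 14470; midpoint Ī = (41400 + 55870)/2 = 48635.
η = (ΔQ/Q̄) ÷ (ΔI/Ī) = (58.4/507.9) ÷ (14470/48635) = 0.39.

0.39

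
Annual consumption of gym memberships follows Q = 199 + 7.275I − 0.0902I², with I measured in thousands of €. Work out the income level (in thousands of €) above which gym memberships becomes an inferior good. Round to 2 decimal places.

dQ/dI = 7.275 − 0.1804I.
The good is inferior where dQ/dI < 0. Setting dQ/dI = 0 gives I = 7.275 / 0.1804 = 40.33.

40.33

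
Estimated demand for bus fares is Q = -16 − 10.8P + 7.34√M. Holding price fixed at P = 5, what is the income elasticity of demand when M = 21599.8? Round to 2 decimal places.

0.53

At P = 5, M = 21599.8: Q = 1008.750.
Holding P constant, ∂Q/∂M = 7.34/(2√M) = 0.0249713.
η_M = (∂Q/∂M)·(M/Q) = 0.0249713 × (21599.8/1008.750) = 0.53.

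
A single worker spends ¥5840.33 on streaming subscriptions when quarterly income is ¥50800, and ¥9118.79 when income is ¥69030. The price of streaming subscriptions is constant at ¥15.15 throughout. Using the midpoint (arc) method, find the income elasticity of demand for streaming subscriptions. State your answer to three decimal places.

With a constant price, Q₁ = 5840.33/15.15 = 385.500 and Q₂ = 9118.79/15.15 = 601.900 (equivalently, work directly with expenditure since P cancels).
Midpoint %ΔQ = (9118.79 − 5840.33)/7479.56 = 0.43832; midpoint %ΔI = (69030 − 50800)/59915 = 0.30426.
η = 0.43832 / 0.30426 = 1.441.

1.441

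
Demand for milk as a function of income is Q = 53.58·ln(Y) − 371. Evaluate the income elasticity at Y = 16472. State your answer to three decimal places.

0.359

At Y = 16472: Q = 149.231.
dQ/dY = 53.58/Y = 0.00325279 at this income.
η = (dQ/dY)·(Y/Q) = 0.00325279 × (16472/149.231) = 0.359.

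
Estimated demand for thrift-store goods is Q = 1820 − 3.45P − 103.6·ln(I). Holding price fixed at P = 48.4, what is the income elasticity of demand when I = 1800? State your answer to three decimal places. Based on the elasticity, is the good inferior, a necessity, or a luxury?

-0.118 (inferior good)

At P = 48.4, I = 1800: Q = 876.482.
Holding P constant, ∂Q/∂I = -103.6/I = -0.0575556.
η_I = (∂Q/∂I)·(I/Q) = -0.0575556 × (1800/876.482) = -0.118.
Since η < 0, this is an inferior good.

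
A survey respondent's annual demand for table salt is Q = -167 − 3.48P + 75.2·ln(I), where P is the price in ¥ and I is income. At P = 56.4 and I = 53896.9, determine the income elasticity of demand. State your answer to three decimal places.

At P = 56.4, I = 53896.9: Q = 456.019.
Holding P constant, ∂Q/∂I = 75.2/I = 0.00139526.
η_I = (∂Q/∂I)·(I/Q) = 0.00139526 × (53896.9/456.019) = 0.165.

0.165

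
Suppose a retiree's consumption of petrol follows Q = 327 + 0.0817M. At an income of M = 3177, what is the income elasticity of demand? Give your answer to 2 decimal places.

At M = 3177: Q = 586.561.
dQ/dM = 0.0817.
η = (dQ/dM)·(M/Q) = 0.0817 × (3177/586.561) = 0.44.

0.44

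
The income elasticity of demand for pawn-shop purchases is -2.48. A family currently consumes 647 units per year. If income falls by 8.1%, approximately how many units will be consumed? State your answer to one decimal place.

777.0

%ΔQ ≈ η × %ΔI = -2.48 × (-8.1%) = 20.088%.
New Q ≈ 647 × (1 + 0.20088) = 777.0.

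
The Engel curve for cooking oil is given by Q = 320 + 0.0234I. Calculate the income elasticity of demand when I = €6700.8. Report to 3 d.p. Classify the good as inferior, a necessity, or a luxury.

At I = 6700.8: Q = 476.799.
dQ/dI = 0.0234.
η = (dQ/dI)·(I/Q) = 0.0234 × (6700.8/476.799) = 0.329.
Since 0 < η < 1, the good is a necessity.

0.329 (necessity)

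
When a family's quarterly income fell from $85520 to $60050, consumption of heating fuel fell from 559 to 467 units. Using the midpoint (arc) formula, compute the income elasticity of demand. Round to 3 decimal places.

ΔQ = 467 − 559 = -92; midpoint Q̄ = (559 + 467)/2 = 513.
ΔI = 60050 − 85520 = -25470; midpoint Ī = (85520 + 60050)/2 = 72785.
η = (ΔQ/Q̄) ÷ (ΔI/Ī) = (-92/513) ÷ (-25470/72785) = 0.512.

0.512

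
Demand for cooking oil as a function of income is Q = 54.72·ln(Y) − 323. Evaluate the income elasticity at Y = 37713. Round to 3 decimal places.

0.216

At Y = 37713: Q = 253.626.
dQ/dY = 54.72/Y = 0.00145096 at this income.
η = (dQ/dY)·(Y/Q) = 0.00145096 × (37713/253.626) = 0.216.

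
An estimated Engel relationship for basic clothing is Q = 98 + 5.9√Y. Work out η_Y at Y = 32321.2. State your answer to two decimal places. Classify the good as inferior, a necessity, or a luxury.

0.46 (necessity)

At Y = 32321.2: Q = 1158.708.
dQ/dY = 5.9/(2√Y) = 0.0164089 at this income.
η = (dQ/dY)·(Y/Q) = 0.0164089 × (32321.2/1158.708) = 0.46.
Since 0 < η < 1, the good is a necessity.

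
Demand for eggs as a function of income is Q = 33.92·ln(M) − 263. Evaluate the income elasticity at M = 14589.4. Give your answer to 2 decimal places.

At M = 14589.4: Q = 62.227.
dQ/dM = 33.92/M = 0.00232498 at this income.
η = (dQ/dM)·(M/Q) = 0.00232498 × (14589.4/62.227) = 0.55.

0.55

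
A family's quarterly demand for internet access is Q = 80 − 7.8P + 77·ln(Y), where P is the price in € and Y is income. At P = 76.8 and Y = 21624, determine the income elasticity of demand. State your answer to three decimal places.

0.309

At P = 76.8, Y = 21624: Q = 249.540.
Holding P constant, ∂Q/∂Y = 77/Y = 0.00356086.
η_Y = (∂Q/∂Y)·(Y/Q) = 0.00356086 × (21624/249.540) = 0.309.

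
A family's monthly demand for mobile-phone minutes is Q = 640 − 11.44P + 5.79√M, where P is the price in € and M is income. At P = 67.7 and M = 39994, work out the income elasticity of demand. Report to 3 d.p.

At P = 67.7, M = 39994: Q = 1023.425.
Holding P constant, ∂Q/∂M = 5.79/(2√M) = 0.0144761.
η_M = (∂Q/∂M)·(M/Q) = 0.0144761 × (39994/1023.425) = 0.566.

0.566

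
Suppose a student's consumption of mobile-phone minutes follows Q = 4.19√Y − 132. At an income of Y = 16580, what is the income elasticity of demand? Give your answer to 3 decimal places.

At Y = 16580: Q = 407.518.
dQ/dY = 4.19/(2√Y) = 0.0162702 at this income.
η = (dQ/dY)·(Y/Q) = 0.0162702 × (16580/407.518) = 0.662.

0.662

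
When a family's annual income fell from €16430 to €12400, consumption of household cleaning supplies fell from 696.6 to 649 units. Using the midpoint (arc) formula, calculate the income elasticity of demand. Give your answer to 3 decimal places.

ΔQ = 649 − 696.6 = -47.6; midpoint Q̄ = (696.6 + 649)/2 = 672.8.
ΔI = 12400 − 16430 = -4030; midpoint Ī = (16430 + 12400)/2 = 14415.
η = (ΔQ/Q̄) ÷ (ΔI/Ī) = (-47.6/672.8) ÷ (-4030/14415) = 0.253.

0.253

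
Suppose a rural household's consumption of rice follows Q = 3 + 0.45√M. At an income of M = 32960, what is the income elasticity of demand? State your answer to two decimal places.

0.48

At M = 32960: Q = 84.697.
dQ/dM = 0.45/(2√M) = 0.00123934 at this income.
η = (dQ/dM)·(M/Q) = 0.00123934 × (32960/84.697) = 0.48.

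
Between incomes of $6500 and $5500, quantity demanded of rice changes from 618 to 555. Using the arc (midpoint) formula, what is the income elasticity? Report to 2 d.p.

0.64

ΔQ = 555 − 618 = -63; midpoint Q̄ = (618 + 555)/2 = 586.5.
ΔI = 5500 − 6500 = -1000; midpoint Ī = (6500 + 5500)/2 = 6000.
η = (ΔQ/Q̄) ÷ (ΔI/Ī) = (-63/586.5) ÷ (-1000/6000) = 0.64.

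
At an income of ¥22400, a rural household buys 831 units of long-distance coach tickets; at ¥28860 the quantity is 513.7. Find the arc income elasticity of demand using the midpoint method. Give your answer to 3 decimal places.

-1.872

ΔQ = 513.7 − 831 = -317.3; midpoint Q̄ = (831 + 513.7)/2 = 672.35.
ΔI = 28860 − 22400 = 6460; midpoint Ī = (22400 + 28860)/2 = 25630.
η = (ΔQ/Q̄) ÷ (ΔI/Ī) = (-317.3/672.35) ÷ (6460/25630) = -1.872.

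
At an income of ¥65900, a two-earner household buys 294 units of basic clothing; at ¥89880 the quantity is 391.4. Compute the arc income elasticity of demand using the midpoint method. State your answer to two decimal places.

ΔQ = 391.4 − 294 = 97.4; midpoint Q̄ = (294 + 391.4)/2 = 342.7.
ΔI = 89880 − 65900 = 23980; midpoint Ī = (65900 + 89880)/2 = 77890.
η = (ΔQ/Q̄) ÷ (ΔI/Ī) = (97.4/342.7) ÷ (23980/77890) = 0.92.

0.92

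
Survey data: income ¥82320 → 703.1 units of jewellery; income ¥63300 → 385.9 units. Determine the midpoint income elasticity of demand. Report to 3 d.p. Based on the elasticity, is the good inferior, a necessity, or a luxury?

ΔQ = 385.9 − 703.1 = -317.2; midpoint Q̄ = (703.1 + 385.9)/2 = 544.5.
ΔI = 63300 − 82320 = -19020; midpoint Ī = (82320 + 63300)/2 = 72810.
η = (ΔQ/Q̄) ÷ (ΔI/Ī) = (-317.2/544.5) ÷ (-19020/72810) = 2.230.
η > 1 ⇒ luxury.

2.230 (luxury)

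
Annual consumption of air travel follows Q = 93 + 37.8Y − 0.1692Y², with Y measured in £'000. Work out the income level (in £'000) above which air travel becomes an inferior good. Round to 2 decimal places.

dQ/dY = 37.8 − 0.3384Y.
The good is inferior where dQ/dY < 0. Setting dQ/dY = 0 gives Y = 37.8 / 0.3384 = 111.70.

111.70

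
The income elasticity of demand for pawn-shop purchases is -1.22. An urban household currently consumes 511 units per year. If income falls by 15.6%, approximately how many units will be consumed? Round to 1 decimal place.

608.3

%ΔQ ≈ η × %ΔI = -1.22 × (-15.6%) = 19.032%.
New Q ≈ 511 × (1 + 0.19032) = 608.3.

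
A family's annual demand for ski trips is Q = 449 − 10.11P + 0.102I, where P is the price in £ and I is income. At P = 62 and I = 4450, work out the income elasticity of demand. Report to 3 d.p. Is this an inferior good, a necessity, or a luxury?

1.644 (luxury)

At P = 62, I = 4450: Q = 276.080.
Holding P constant, ∂Q/∂I = 0.102.
η_I = (∂Q/∂I)·(I/Q) = 0.102 × (4450/276.080) = 1.644.
Since η > 1, this is a luxury.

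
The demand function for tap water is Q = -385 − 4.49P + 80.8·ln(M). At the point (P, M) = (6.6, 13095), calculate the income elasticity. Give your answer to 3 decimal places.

0.230

At P = 6.6, M = 13095: Q = 351.349.
Holding P constant, ∂Q/∂M = 80.8/M = 0.00617029.
η_M = (∂Q/∂M)·(M/Q) = 0.00617029 × (13095/351.349) = 0.230.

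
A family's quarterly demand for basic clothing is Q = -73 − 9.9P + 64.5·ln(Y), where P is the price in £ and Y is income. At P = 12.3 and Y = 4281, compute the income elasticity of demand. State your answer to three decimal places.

At P = 12.3, Y = 4281: Q = 344.575.
Holding P constant, ∂Q/∂Y = 64.5/Y = 0.0150666.
η_Y = (∂Q/∂Y)·(Y/Q) = 0.0150666 × (4281/344.575) = 0.187.

0.187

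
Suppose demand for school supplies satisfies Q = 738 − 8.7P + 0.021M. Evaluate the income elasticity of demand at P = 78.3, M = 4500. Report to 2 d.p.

At P = 78.3, M = 4500: Q = 151.290.
Holding P constant, ∂Q/∂M = 0.021.
η_M = (∂Q/∂M)·(M/Q) = 0.021 × (4500/151.290) = 0.62.

0.62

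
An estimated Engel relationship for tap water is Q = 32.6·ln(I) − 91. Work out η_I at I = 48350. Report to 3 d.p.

At I = 48350: Q = 260.631.
dQ/dI = 32.6/I = 0.00067425 at this income.
η = (dQ/dI)·(I/Q) = 0.00067425 × (48350/260.631) = 0.125.

0.125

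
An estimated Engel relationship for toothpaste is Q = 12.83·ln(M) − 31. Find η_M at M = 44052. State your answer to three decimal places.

0.121

At M = 44052: Q = 106.193.
dQ/dM = 12.83/M = 0.000291247 at this income.
η = (dQ/dM)·(M/Q) = 0.000291247 × (44052/106.193) = 0.121.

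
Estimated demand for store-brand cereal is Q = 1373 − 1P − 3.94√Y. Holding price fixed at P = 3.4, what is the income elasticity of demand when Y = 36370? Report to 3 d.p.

At P = 3.4, Y = 36370: Q = 618.206.
Holding P constant, ∂Q/∂Y = -3.94/(2√Y) = -0.0103299.
η_Y = (∂Q/∂Y)·(Y/Q) = -0.0103299 × (36370/618.206) = -0.608.

-0.608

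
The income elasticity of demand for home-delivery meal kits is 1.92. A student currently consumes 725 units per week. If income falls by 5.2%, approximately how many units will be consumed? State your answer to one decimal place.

%ΔQ ≈ η × %ΔI = 1.92 × (-5.2%) = -9.984%.
New Q ≈ 725 × (1 − 0.09984) = 652.6.

652.6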